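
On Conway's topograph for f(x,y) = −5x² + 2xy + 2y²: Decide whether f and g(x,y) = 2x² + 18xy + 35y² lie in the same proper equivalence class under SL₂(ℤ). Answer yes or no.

D₁ = 44, D₂ = 44
river cycle of f (length 2): (2, 6, -1), (-1, 6, 2)
river cycle of g (length 2): (2, 6, -1), (-1, 6, 2)
cycles coincide ⇒ equivalent

yes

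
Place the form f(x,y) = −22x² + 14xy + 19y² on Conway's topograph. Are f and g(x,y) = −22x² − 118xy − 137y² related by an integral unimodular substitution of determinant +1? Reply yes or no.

D₁ = 1868, D₂ = 1868
river cycle of f (length 14): (19, 24, -17), (-17, 10, 26), (26, 42, -1), (-1, 42, 26), (26, 10, -17), (-17, 24, 19), (19, 14, -22), (-22, 30, 11), (11, 36, -13), (-13, 42, 2), … (4 more)
river cycle of g (length 14): (-22, 14, 19), (19, 24, -17), (-17, 10, 26), (26, 42, -1), (-1, 42, 26), (26, 10, -17), (-17, 24, 19), (19, 14, -22), (-22, 30, 11), (11, 36, -13), … (4 more)
cycles coincide ⇒ equivalent

yes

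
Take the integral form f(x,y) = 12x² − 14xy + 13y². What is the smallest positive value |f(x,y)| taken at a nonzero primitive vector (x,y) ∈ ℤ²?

translate: b→10 (≡-14 mod 24), so (12,-14,13)→(12,10,11)
flip: (12,10,11)→(11,-10,12)
reduced (well bottom): (11,-10,12) with a≤c, −a<b≤a
well minimum = a = 11

11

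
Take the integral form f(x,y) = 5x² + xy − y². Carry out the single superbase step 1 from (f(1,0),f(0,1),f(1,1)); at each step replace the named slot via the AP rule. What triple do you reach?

start (5,-1,5) = (f(1,0),f(0,1),f(1,1))
replace slot 1: 2·((-1)+5) − 5 = 3 → (3,-1,5)

3,-1,5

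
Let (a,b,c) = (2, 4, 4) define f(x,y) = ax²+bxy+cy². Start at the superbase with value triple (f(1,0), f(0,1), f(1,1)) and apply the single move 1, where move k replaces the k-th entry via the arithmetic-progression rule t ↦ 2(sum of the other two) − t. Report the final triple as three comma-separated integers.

start (2,4,10) = (f(1,0),f(0,1),f(1,1))
replace slot 1: 2·(4+10) − 2 = 26 → (26,4,10)

26,4,10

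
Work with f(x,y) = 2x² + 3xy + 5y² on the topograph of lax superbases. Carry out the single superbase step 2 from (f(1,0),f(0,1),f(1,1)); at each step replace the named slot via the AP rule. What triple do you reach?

start (2,5,10) = (f(1,0),f(0,1),f(1,1))
replace slot 2: 2·(2+10) − 5 = 19 → (2,19,10)

2,19,10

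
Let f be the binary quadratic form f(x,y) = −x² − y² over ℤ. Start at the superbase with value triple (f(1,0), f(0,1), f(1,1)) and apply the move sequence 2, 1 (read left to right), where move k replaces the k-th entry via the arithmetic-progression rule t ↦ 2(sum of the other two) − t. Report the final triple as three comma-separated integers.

start (-1,-1,-2) = (f(1,0),f(0,1),f(1,1))
replace slot 2: 2·((-1)+(-2)) − (-1) = -5 → (-1,-5,-2)
replace slot 1: 2·((-5)+(-2)) − (-1) = -13 → (-13,-5,-2)

-13,-5,-2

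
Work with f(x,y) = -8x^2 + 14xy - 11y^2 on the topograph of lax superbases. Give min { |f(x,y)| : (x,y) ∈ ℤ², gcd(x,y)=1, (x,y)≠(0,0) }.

translate: b→2 (≡-14 mod 16), so (8,-14,11)→(8,2,5)
flip: (8,2,5)→(5,-2,8)
reduced (well bottom): (5,-2,8) with a≤c, −a<b≤a
well minimum |f| = |-5| = 5 (negative-definite)

5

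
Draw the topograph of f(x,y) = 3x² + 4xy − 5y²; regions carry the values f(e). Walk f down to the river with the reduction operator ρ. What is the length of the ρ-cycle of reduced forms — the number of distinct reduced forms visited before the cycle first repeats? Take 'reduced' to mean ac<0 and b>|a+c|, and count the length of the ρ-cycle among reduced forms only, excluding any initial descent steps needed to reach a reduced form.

D = 76, ⌊√D⌋ = 8
river: ρ → (-5,6,2)
river: ρ → (2,6,-5)
river: ρ → (-5,4,3)
river: ρ → (3,8,-1)
river: ρ → (-1,8,3)
river: ρ → (3,4,-5)
ρ-cycle length = 6 (tail of 0 descent steps not counted)

6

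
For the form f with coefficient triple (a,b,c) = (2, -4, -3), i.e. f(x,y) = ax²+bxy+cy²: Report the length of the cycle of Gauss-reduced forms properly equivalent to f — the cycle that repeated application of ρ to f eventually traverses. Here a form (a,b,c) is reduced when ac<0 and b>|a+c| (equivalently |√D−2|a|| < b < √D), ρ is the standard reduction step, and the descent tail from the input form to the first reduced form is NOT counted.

D = 40, ⌊√D⌋ = 6
descent: ρ → (-3,4,2)  [lands on river]
river: ρ → (2,4,-3)
river: ρ → (-3,2,3)
river: ρ → (3,4,-2)
river: ρ → (-2,4,3)
river: ρ → (3,2,-3)
ρ-cycle length = 6 (tail of 1 descent step not counted)

6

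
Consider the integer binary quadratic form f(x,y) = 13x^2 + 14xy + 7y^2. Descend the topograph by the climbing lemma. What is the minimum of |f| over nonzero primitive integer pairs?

translate: b→-12 (≡14 mod 26), so (13,14,7)→(13,-12,6)
flip: (13,-12,6)→(6,12,13)
translate: b→0 (≡12 mod 12), so (6,12,13)→(6,0,7)
reduced (well bottom): (6,0,7) with a≤c, −a<b≤a
well minimum = a = 6

6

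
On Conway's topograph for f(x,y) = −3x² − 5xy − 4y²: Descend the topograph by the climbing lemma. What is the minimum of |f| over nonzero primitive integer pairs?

translate: b→-1 (≡5 mod 6), so (3,5,4)→(3,-1,2)
flip: (3,-1,2)→(2,1,3)
reduced (well bottom): (2,1,3) with a≤c, −a<b≤a
well minimum |f| = |-2| = 2 (negative-definite)

2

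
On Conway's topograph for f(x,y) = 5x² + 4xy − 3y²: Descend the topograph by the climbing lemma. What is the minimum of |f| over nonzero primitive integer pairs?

river: ρ → (-3,8,1)
river: ρ → (1,8,-3)
river: ρ → (-3,4,5)
river: ρ → (5,6,-2)
river: ρ → (-2,6,5)
river: ρ → (5,4,-3)
closes: descent 0, river 6
min |a| on river = 1

1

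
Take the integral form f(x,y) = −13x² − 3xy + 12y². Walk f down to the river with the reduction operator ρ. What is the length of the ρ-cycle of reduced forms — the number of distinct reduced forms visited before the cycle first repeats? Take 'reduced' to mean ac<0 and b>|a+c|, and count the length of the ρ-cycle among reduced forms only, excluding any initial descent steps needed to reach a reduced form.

D = 633, ⌊√D⌋ = 25
descent: ρ → (12,3,-13)  [lands on river]
river: ρ → (-13,23,2)
river: ρ → (2,25,-1)
river: ρ → (-1,25,2)
river: ρ → (2,23,-13)
river: ρ → (-13,3,12)
river: ρ → (12,21,-4)
river: ρ → (-4,19,17)
river: ρ → (17,15,-6)
river: ρ → (-6,21,8)
river: ρ → (8,11,-16)
river: ρ → (-16,21,3)
river: ρ → (3,21,-16)
river: ρ → (-16,11,8)
river: ρ → (8,21,-6)
river: ρ → (-6,15,17)
river: ρ → (17,19,-4)
river: ρ → (-4,21,12)
ρ-cycle length = 18 (tail of 1 descent step not counted)

18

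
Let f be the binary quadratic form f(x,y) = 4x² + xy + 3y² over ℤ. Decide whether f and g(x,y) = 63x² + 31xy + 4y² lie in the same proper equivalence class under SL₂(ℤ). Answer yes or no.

D₁ = -47, D₂ = -47
f: flip: (4,1,3)→(3,-1,4)
f: reduced (well bottom): (3,-1,4) with a≤c, −a<b≤a
g: flip: (63,31,4)→(4,-31,63)
g: translate: b→1 (≡-31 mod 8), so (4,-31,63)→(4,1,3)
g: flip: (4,1,3)→(3,-1,4)
g: reduced (well bottom): (3,-1,4) with a≤c, −a<b≤a
reduced forms (3, -1, 4) vs (3, -1, 4) ⇒ equivalent

yes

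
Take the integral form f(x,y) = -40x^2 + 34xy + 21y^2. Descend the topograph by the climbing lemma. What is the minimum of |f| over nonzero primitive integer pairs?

river: ρ → (21,50,-24)
river: ρ → (-24,46,25)
river: ρ → (25,54,-16)
river: ρ → (-16,42,43)
river: ρ → (43,44,-15)
river: ρ → (-15,46,40)
river: ρ → (40,34,-21)
river: ρ → (-21,50,24)
river: ρ → (24,46,-25)
river: ρ → (-25,54,16)
river: ρ → (16,42,-43)
river: ρ → (-43,44,15)
river: ρ → (15,46,-40)
river: ρ → (-40,34,21)
closes: descent 0, river 14
min |a| on river = 15

15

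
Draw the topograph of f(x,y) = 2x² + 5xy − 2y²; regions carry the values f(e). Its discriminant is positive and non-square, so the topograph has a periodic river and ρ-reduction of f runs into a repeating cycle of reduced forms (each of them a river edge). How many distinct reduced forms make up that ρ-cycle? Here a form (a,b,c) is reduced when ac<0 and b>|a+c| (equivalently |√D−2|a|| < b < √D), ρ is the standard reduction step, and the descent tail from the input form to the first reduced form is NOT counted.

D = 41, ⌊√D⌋ = 6
river: ρ → (-2,3,4)
river: ρ → (4,5,-1)
river: ρ → (-1,5,4)
river: ρ → (4,3,-2)
river: ρ → (-2,5,2)
river: ρ → (2,3,-4)
river: ρ → (-4,5,1)
river: ρ → (1,5,-4)
river: ρ → (-4,3,2)
river: ρ → (2,5,-2)
ρ-cycle length = 10 (tail of 0 descent steps not counted)

10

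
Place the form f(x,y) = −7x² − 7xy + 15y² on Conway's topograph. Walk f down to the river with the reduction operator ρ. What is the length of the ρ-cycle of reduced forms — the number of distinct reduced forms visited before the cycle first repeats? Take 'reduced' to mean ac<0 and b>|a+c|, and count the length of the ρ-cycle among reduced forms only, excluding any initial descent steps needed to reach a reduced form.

D = 469, ⌊√D⌋ = 21
descent: ρ → (15,7,-7)
descent: ρ → (-7,21,1)  [lands on river]
river: ρ → (1,21,-7)
ρ-cycle length = 2 (tail of 2 descent steps not counted)

2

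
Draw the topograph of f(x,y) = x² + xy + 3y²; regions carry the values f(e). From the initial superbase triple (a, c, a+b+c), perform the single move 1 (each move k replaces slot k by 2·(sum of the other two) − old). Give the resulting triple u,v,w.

start (1,3,5) = (f(1,0),f(0,1),f(1,1))
replace slot 1: 2·(3+5) − 1 = 15 → (15,3,5)

15,3,5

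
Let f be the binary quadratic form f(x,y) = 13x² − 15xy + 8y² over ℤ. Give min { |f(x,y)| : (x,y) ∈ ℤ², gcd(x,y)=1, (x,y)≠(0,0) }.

translate: b→11 (≡-15 mod 26), so (13,-15,8)→(13,11,6)
flip: (13,11,6)→(6,-11,13)
translate: b→1 (≡-11 mod 12), so (6,-11,13)→(6,1,8)
reduced (well bottom): (6,1,8) with a≤c, −a<b≤a
well minimum = a = 6

6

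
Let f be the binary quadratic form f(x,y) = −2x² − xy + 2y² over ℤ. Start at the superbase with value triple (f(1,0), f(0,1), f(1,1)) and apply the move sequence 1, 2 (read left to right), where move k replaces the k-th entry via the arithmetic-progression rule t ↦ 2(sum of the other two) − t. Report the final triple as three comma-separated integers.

start (-2,2,-1) = (f(1,0),f(0,1),f(1,1))
replace slot 1: 2·(2+(-1)) − (-2) = 4 → (4,2,-1)
replace slot 2: 2·(4+(-1)) − 2 = 4 → (4,4,-1)

4,4,-1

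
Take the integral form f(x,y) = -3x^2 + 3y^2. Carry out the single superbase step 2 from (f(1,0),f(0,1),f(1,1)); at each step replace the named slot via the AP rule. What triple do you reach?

start (-3,3,0) = (f(1,0),f(0,1),f(1,1))
replace slot 2: 2·((-3)+0) − 3 = -9 → (-3,-9,0)

-3,-9,0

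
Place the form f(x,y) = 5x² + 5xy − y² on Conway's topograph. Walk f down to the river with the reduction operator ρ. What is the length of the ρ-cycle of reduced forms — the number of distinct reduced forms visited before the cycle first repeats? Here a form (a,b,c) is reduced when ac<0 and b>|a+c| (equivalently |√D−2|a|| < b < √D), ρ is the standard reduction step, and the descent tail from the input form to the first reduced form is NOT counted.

D = 45, ⌊√D⌋ = 6
river: ρ → (-1,5,5)
river: ρ → (5,5,-1)
ρ-cycle length = 2 (tail of 0 descent steps not counted)

2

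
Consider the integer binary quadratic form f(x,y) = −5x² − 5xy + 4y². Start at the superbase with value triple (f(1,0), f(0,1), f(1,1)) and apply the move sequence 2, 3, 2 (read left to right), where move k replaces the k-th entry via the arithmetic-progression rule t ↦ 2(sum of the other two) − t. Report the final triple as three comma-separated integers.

start (-5,4,-6) = (f(1,0),f(0,1),f(1,1))
replace slot 2: 2·((-5)+(-6)) − 4 = -26 → (-5,-26,-6)
replace slot 3: 2·((-5)+(-26)) − (-6) = -56 → (-5,-26,-56)
replace slot 2: 2·((-5)+(-56)) − (-26) = -96 → (-5,-96,-56)

-5,-96,-56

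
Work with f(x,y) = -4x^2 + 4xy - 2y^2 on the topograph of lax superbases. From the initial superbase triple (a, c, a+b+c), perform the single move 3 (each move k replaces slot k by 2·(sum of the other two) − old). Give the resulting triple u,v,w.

start (-4,-2,-2) = (f(1,0),f(0,1),f(1,1))
replace slot 3: 2·((-4)+(-2)) − (-2) = -10 → (-4,-2,-10)

-4,-2,-10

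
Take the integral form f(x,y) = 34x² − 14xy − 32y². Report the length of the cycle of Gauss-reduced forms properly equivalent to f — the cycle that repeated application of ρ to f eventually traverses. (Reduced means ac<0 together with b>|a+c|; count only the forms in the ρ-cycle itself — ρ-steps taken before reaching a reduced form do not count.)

D = 4548, ⌊√D⌋ = 67
descent: ρ → (-32,14,34)  [lands on river]
river: ρ → (34,54,-12)
river: ρ → (-12,66,4)
river: ρ → (4,62,-44)
river: ρ → (-44,26,22)
river: ρ → (22,62,-8)
river: ρ → (-8,66,6)
river: ρ → (6,66,-8)
river: ρ → (-8,62,22)
river: ρ → (22,26,-44)
river: ρ → (-44,62,4)
river: ρ → (4,66,-12)
river: ρ → (-12,54,34)
river: ρ → (34,14,-32)
river: ρ → (-32,50,16)
river: ρ → (16,46,-38)
river: ρ → (-38,30,24)
river: ρ → (24,66,-2)
river: ρ → (-2,66,24)
river: ρ → (24,30,-38)
river: ρ → (-38,46,16)
river: ρ → (16,50,-32)
ρ-cycle length = 22 (tail of 1 descent step not counted)

22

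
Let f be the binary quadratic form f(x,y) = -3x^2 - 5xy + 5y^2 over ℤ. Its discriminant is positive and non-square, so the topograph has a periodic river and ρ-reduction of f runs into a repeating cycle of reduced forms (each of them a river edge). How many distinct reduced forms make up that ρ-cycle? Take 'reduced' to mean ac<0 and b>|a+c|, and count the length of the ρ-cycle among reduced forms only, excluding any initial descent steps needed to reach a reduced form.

D = 85, ⌊√D⌋ = 9
descent: ρ → (5,5,-3)  [lands on river]
river: ρ → (-3,7,3)
river: ρ → (3,5,-5)
river: ρ → (-5,5,3)
river: ρ → (3,7,-3)
river: ρ → (-3,5,5)
ρ-cycle length = 6 (tail of 1 descent step not counted)

6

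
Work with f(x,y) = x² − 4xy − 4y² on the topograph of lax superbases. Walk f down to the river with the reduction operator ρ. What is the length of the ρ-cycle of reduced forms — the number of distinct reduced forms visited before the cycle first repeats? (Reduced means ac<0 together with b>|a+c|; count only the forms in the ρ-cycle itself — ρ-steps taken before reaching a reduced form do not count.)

D = 32, ⌊√D⌋ = 5
descent: ρ → (-4,4,1)  [lands on river]
river: ρ → (1,4,-4)
ρ-cycle length = 2 (tail of 1 descent step not counted)

2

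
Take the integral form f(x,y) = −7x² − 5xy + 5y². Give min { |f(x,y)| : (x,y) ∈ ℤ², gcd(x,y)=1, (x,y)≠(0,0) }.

descent: ρ → (5,5,-7)  [lands on river]
river: ρ → (-7,9,3)
river: ρ → (3,9,-7)
river: ρ → (-7,5,5)
closes: descent 1, river 4
min |a| on river = 3

3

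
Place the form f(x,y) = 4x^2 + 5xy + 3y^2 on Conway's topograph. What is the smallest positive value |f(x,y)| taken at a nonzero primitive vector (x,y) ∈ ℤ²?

translate: b→-3 (≡5 mod 8), so (4,5,3)→(4,-3,2)
flip: (4,-3,2)→(2,3,4)
translate: b→-1 (≡3 mod 4), so (2,3,4)→(2,-1,3)
reduced (well bottom): (2,-1,3) with a≤c, −a<b≤a
well minimum = a = 2

2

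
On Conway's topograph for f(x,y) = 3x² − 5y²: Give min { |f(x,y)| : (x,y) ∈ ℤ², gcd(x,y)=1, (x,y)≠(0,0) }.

descent: ρ → (-5,0,3)
descent: ρ → (3,6,-2)  [lands on river]
river: ρ → (-2,6,3)
closes: descent 2, river 2
min |a| on river = 2

2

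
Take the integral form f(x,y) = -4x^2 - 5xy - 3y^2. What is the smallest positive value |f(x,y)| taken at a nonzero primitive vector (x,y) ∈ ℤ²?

translate: b→-3 (≡5 mod 8), so (4,5,3)→(4,-3,2)
flip: (4,-3,2)→(2,3,4)
translate: b→-1 (≡3 mod 4), so (2,3,4)→(2,-1,3)
reduced (well bottom): (2,-1,3) with a≤c, −a<b≤a
well minimum |f| = |-2| = 2 (negative-definite)

2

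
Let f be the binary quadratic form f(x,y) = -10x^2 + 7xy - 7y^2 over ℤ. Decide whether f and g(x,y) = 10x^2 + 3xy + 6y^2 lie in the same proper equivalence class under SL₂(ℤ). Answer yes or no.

D₁ = -231, D₂ = -231
f is negative-definite; reduce −f:
−f: flip: (10,-7,7)→(7,7,10)
−f: reduced (well bottom): (7,7,10) with a≤c, −a<b≤a
flip sign back: reduced form of f is (-7,-7,-10)
g: flip: (10,3,6)→(6,-3,10)
g: reduced (well bottom): (6,-3,10) with a≤c, −a<b≤a
reduced forms (-7, -7, -10) vs (6, -3, 10) ⇒ inequivalent

no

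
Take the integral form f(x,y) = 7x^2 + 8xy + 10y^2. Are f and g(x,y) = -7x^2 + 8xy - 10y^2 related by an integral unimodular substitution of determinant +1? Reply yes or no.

D₁ = -216, D₂ = -216
f: translate: b→-6 (≡8 mod 14), so (7,8,10)→(7,-6,9)
f: reduced (well bottom): (7,-6,9) with a≤c, −a<b≤a
g is negative-definite; reduce −g:
−g: translate: b→6 (≡-8 mod 14), so (7,-8,10)→(7,6,9)
−g: reduced (well bottom): (7,6,9) with a≤c, −a<b≤a
flip sign back: reduced form of g is (-7,-6,-9)
reduced forms (7, -6, 9) vs (-7, -6, -9) ⇒ inequivalent

no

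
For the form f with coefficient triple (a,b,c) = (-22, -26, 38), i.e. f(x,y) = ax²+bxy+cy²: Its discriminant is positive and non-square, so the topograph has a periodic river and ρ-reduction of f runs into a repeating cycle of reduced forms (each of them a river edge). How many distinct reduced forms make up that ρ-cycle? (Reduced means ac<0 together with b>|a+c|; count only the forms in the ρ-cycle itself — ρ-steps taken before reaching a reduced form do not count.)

D = 4020, ⌊√D⌋ = 63
descent: ρ → (38,26,-22)  [lands on river]
river: ρ → (-22,62,2)
river: ρ → (2,62,-22)
river: ρ → (-22,26,38)
river: ρ → (38,50,-10)
river: ρ → (-10,50,38)
ρ-cycle length = 6 (tail of 1 descent step not counted)

6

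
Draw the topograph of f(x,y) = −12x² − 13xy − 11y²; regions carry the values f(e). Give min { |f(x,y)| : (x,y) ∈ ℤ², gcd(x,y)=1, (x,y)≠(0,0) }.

translate: b→-11 (≡13 mod 24), so (12,13,11)→(12,-11,10)
flip: (12,-11,10)→(10,11,12)
translate: b→-9 (≡11 mod 20), so (10,11,12)→(10,-9,11)
reduced (well bottom): (10,-9,11) with a≤c, −a<b≤a
well minimum |f| = |-10| = 10 (negative-definite)

10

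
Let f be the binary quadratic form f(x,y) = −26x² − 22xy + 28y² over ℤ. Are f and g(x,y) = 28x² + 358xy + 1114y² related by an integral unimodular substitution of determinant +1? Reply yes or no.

D₁ = 3396, D₂ = 3396
river cycle of f (length 34): (28, 22, -26), (-26, 30, 24), (24, 18, -32), (-32, 46, 10), (10, 54, -12), (-12, 42, 34), (34, 26, -20), (-20, 54, 6), (6, 54, -20), (-20, 26, 34), … (24 more)
river cycle of g (length 34): (28, 22, -26), (-26, 30, 24), (24, 18, -32), (-32, 46, 10), (10, 54, -12), (-12, 42, 34), (34, 26, -20), (-20, 54, 6), (6, 54, -20), (-20, 26, 34), … (24 more)
cycles coincide ⇒ equivalent

yes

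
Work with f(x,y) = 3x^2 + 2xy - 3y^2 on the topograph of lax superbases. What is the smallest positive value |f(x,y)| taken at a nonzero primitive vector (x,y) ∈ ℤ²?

river: ρ → (-3,4,2)
river: ρ → (2,4,-3)
river: ρ → (-3,2,3)
river: ρ → (3,4,-2)
river: ρ → (-2,4,3)
river: ρ → (3,2,-3)
closes: descent 0, river 6
min |a| on river = 2

2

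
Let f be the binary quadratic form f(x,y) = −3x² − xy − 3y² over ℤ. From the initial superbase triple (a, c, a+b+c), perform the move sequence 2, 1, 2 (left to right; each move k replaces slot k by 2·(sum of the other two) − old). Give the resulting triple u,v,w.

start (-3,-3,-7) = (f(1,0),f(0,1),f(1,1))
replace slot 2: 2·((-3)+(-7)) − (-3) = -17 → (-3,-17,-7)
replace slot 1: 2·((-17)+(-7)) − (-3) = -45 → (-45,-17,-7)
replace slot 2: 2·((-45)+(-7)) − (-17) = -87 → (-45,-87,-7)

-45,-87,-7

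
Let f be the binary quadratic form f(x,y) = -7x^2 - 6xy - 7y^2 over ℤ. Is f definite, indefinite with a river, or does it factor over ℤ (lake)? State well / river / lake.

D = b²−4ac = (-6)² − 4·(-7)·(-7) = -160
D < 0 ⇒ definite ⇒ every region one sign ⇒ single well

well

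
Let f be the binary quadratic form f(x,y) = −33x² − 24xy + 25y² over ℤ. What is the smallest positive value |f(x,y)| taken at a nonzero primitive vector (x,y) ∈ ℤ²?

descent: ρ → (25,24,-33)  [lands on river]
river: ρ → (-33,42,16)
river: ρ → (16,54,-15)
river: ρ → (-15,36,43)
river: ρ → (43,50,-8)
river: ρ → (-8,62,1)
river: ρ → (1,62,-8)
river: ρ → (-8,50,43)
river: ρ → (43,36,-15)
river: ρ → (-15,54,16)
river: ρ → (16,42,-33)
river: ρ → (-33,24,25)
river: ρ → (25,26,-32)
river: ρ → (-32,38,19)
river: ρ → (19,38,-32)
river: ρ → (-32,26,25)
closes: descent 1, river 16
min |a| on river = 1

1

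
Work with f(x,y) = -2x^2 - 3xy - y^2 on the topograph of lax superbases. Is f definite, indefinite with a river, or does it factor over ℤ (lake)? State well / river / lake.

D = b²−4ac = (-3)² − 4·(-2)·(-1) = 1
D = 1² is a perfect square ⇒ form factors over ℤ ⇒ lakes

lake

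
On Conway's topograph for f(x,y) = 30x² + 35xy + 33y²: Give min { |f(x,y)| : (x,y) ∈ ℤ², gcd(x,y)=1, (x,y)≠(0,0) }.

translate: b→-25 (≡35 mod 60), so (30,35,33)→(30,-25,28)
flip: (30,-25,28)→(28,25,30)
reduced (well bottom): (28,25,30) with a≤c, −a<b≤a
well minimum = a = 28

28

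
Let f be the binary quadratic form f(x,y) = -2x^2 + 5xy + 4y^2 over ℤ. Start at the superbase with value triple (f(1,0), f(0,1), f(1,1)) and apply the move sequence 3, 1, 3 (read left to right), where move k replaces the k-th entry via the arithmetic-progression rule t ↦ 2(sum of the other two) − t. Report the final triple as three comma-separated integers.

start (-2,4,7) = (f(1,0),f(0,1),f(1,1))
replace slot 3: 2·((-2)+4) − 7 = -3 → (-2,4,-3)
replace slot 1: 2·(4+(-3)) − (-2) = 4 → (4,4,-3)
replace slot 3: 2·(4+4) − (-3) = 19 → (4,4,19)

4,4,19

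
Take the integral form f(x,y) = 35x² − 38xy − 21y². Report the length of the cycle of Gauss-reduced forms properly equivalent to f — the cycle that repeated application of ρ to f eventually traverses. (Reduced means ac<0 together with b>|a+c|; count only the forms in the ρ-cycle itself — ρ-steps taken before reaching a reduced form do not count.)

D = 4384, ⌊√D⌋ = 66
descent: ρ → (-21,38,35)  [lands on river]
river: ρ → (35,32,-24)
river: ρ → (-24,64,3)
river: ρ → (3,62,-45)
river: ρ → (-45,28,20)
river: ρ → (20,52,-21)
river: ρ → (-21,32,40)
river: ρ → (40,48,-13)
river: ρ → (-13,56,24)
river: ρ → (24,40,-29)
river: ρ → (-29,18,35)
river: ρ → (35,52,-12)
river: ρ → (-12,44,51)
river: ρ → (51,58,-5)
river: ρ → (-5,62,27)
river: ρ → (27,46,-21)
ρ-cycle length = 16 (tail of 1 descent step not counted)

16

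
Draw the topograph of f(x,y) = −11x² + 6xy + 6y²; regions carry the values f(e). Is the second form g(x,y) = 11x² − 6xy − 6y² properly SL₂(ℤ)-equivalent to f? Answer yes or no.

D₁ = 300, D₂ = 300
river cycle of f (length 4): (6, 6, -11), (-11, 16, 1), (1, 16, -11), (-11, 6, 6)
river cycle of g (length 4): (-6, 6, 11), (11, 16, -1), (-1, 16, 11), (11, 6, -6)
cycles differ ⇒ inequivalent

no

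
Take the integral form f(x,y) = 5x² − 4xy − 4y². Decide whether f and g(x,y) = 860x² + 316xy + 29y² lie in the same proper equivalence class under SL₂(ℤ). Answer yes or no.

D₁ = 96, D₂ = 96
river cycle of f (length 4): (-4, 4, 5), (5, 6, -3), (-3, 6, 5), (5, 4, -4)
river cycle of g (length 4): (5, 6, -3), (-3, 6, 5), (5, 4, -4), (-4, 4, 5)
cycles coincide ⇒ equivalent

yes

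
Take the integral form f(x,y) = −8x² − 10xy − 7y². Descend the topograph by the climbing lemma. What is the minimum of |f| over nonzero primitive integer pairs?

translate: b→-6 (≡10 mod 16), so (8,10,7)→(8,-6,5)
flip: (8,-6,5)→(5,6,8)
translate: b→-4 (≡6 mod 10), so (5,6,8)→(5,-4,7)
reduced (well bottom): (5,-4,7) with a≤c, −a<b≤a
well minimum |f| = |-5| = 5 (negative-definite)

5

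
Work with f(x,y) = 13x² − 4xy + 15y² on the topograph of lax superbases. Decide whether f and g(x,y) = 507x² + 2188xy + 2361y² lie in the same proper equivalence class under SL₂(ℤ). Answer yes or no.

D₁ = -764, D₂ = -764
f: reduced (well bottom): (13,-4,15) with a≤c, −a<b≤a
g: translate: b→160 (≡2188 mod 1014), so (507,2188,2361)→(507,160,13)
g: flip: (507,160,13)→(13,-160,507)
g: translate: b→-4 (≡-160 mod 26), so (13,-160,507)→(13,-4,15)
g: reduced (well bottom): (13,-4,15) with a≤c, −a<b≤a
reduced forms (13, -4, 15) vs (13, -4, 15) ⇒ equivalent

yes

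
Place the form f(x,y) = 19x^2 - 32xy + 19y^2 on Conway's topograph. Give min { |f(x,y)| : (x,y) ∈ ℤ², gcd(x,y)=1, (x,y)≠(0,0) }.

translate: b→6 (≡-32 mod 38), so (19,-32,19)→(19,6,6)
flip: (19,6,6)→(6,-6,19)
translate: b→6 (≡-6 mod 12), so (6,-6,19)→(6,6,19)
reduced (well bottom): (6,6,19) with a≤c, −a<b≤a
well minimum = a = 6

6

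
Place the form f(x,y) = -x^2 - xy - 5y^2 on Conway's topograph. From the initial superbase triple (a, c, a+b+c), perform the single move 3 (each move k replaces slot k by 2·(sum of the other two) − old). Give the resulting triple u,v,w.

start (-1,-5,-7) = (f(1,0),f(0,1),f(1,1))
replace slot 3: 2·((-1)+(-5)) − (-7) = -5 → (-1,-5,-5)

-1,-5,-5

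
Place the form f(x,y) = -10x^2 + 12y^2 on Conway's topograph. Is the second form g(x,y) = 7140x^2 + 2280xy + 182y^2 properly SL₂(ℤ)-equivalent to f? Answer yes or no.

D₁ = 480, D₂ = 480
river cycle of f (length 2): (-10, 20, 2), (2, 20, -10)
river cycle of g (length 2): (-10, 20, 2), (2, 20, -10)
cycles coincide ⇒ equivalent

yes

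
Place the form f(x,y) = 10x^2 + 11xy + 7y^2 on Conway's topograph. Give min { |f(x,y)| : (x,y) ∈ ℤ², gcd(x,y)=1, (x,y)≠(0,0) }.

translate: b→-9 (≡11 mod 20), so (10,11,7)→(10,-9,6)
flip: (10,-9,6)→(6,9,10)
translate: b→-3 (≡9 mod 12), so (6,9,10)→(6,-3,7)
reduced (well bottom): (6,-3,7) with a≤c, −a<b≤a
well minimum = a = 6

6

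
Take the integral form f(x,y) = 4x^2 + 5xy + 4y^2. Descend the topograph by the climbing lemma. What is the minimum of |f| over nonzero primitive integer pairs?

translate: b→-3 (≡5 mod 8), so (4,5,4)→(4,-3,3)
flip: (4,-3,3)→(3,3,4)
reduced (well bottom): (3,3,4) with a≤c, −a<b≤a
well minimum = a = 3

3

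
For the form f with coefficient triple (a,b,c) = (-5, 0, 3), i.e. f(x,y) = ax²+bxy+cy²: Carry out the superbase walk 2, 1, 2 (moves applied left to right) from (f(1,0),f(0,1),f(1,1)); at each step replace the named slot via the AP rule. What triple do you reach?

start (-5,3,-2) = (f(1,0),f(0,1),f(1,1))
replace slot 2: 2·((-5)+(-2)) − 3 = -17 → (-5,-17,-2)
replace slot 1: 2·((-17)+(-2)) − (-5) = -33 → (-33,-17,-2)
replace slot 2: 2·((-33)+(-2)) − (-17) = -53 → (-33,-53,-2)

-33,-53,-2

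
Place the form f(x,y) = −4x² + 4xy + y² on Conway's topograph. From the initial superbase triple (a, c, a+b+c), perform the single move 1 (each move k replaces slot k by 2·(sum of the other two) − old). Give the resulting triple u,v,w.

start (-4,1,1) = (f(1,0),f(0,1),f(1,1))
replace slot 1: 2·(1+1) − (-4) = 8 → (8,1,1)

8,1,1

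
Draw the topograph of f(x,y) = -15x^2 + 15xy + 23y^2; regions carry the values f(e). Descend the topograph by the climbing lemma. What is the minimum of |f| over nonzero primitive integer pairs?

river: ρ → (23,31,-7)
river: ρ → (-7,39,3)
river: ρ → (3,39,-7)
river: ρ → (-7,31,23)
river: ρ → (23,15,-15)
river: ρ → (-15,15,23)
closes: descent 0, river 6
min |a| on river = 3

3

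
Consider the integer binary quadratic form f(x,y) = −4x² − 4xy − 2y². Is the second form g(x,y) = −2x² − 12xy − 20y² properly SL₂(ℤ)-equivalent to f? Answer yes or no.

D₁ = -16, D₂ = -16
f is negative-definite; reduce −f:
−f: flip: (4,4,2)→(2,-4,4)
−f: translate: b→0 (≡-4 mod 4), so (2,-4,4)→(2,0,2)
−f: reduced (well bottom): (2,0,2) with a≤c, −a<b≤a
flip sign back: reduced form of f is (-2,0,-2)
g is negative-definite; reduce −g:
−g: translate: b→0 (≡12 mod 4), so (2,12,20)→(2,0,2)
−g: reduced (well bottom): (2,0,2) with a≤c, −a<b≤a
flip sign back: reduced form of g is (-2,0,-2)
reduced forms (-2, 0, -2) vs (-2, 0, -2) ⇒ equivalent

yes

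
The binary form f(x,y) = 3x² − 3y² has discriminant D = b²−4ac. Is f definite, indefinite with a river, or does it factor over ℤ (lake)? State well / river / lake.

D = b²−4ac = 0² − 4·3·(-3) = 36
D = 6² is a perfect square ⇒ form factors over ℤ ⇒ lakes

lake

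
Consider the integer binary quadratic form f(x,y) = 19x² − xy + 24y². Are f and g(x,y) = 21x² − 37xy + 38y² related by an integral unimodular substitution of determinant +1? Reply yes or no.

D₁ = -1823, D₂ = -1823
f: reduced (well bottom): (19,-1,24) with a≤c, −a<b≤a
g: translate: b→5 (≡-37 mod 42), so (21,-37,38)→(21,5,22)
g: reduced (well bottom): (21,5,22) with a≤c, −a<b≤a
reduced forms (19, -1, 24) vs (21, 5, 22) ⇒ inequivalent

no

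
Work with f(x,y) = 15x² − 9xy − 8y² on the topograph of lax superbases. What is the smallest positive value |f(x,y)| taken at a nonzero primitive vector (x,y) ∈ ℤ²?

descent: ρ → (-8,9,15)  [lands on river]
river: ρ → (15,21,-2)
river: ρ → (-2,23,4)
river: ρ → (4,17,-17)
river: ρ → (-17,17,4)
river: ρ → (4,23,-2)
river: ρ → (-2,21,15)
river: ρ → (15,9,-8)
river: ρ → (-8,23,1)
river: ρ → (1,23,-8)
closes: descent 1, river 10
min |a| on river = 1

1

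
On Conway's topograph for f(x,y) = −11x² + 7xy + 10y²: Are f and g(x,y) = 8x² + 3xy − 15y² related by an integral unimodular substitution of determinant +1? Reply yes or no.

D₁ = 489, D₂ = 489
river cycle of f (length 22): (10, 13, -8), (-8, 19, 4), (4, 21, -3), (-3, 21, 4), (4, 19, -8), (-8, 13, 10), (10, 7, -11), (-11, 15, 6), (6, 21, -2), (-2, 19, 16), … (12 more)
river cycle of g (length 22): (8, 19, -4), (-4, 21, 3), (3, 21, -4), (-4, 19, 8), (8, 13, -10), (-10, 7, 11), (11, 15, -6), (-6, 21, 2), (2, 19, -16), (-16, 13, 5), … (12 more)
cycles differ ⇒ inequivalent

no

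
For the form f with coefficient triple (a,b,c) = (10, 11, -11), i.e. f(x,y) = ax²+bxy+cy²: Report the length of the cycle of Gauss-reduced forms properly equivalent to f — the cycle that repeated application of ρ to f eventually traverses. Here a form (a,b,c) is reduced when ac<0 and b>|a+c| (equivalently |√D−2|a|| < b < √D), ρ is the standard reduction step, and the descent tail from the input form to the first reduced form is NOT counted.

D = 561, ⌊√D⌋ = 23
river: ρ → (-11,11,10)
river: ρ → (10,9,-12)
river: ρ → (-12,15,7)
river: ρ → (7,13,-14)
river: ρ → (-14,15,6)
river: ρ → (6,21,-5)
river: ρ → (-5,19,10)
river: ρ → (10,21,-3)
river: ρ → (-3,21,10)
river: ρ → (10,19,-5)
river: ρ → (-5,21,6)
river: ρ → (6,15,-14)
river: ρ → (-14,13,7)
river: ρ → (7,15,-12)
river: ρ → (-12,9,10)
river: ρ → (10,11,-11)
ρ-cycle length = 16 (tail of 0 descent steps not counted)

16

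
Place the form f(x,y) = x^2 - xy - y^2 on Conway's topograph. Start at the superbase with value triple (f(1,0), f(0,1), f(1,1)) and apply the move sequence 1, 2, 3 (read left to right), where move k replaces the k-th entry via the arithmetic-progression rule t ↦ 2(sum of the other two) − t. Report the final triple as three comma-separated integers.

start (1,-1,-1) = (f(1,0),f(0,1),f(1,1))
replace slot 1: 2·((-1)+(-1)) − 1 = -5 → (-5,-1,-1)
replace slot 2: 2·((-5)+(-1)) − (-1) = -11 → (-5,-11,-1)
replace slot 3: 2·((-5)+(-11)) − (-1) = -31 → (-5,-11,-31)

-5,-11,-31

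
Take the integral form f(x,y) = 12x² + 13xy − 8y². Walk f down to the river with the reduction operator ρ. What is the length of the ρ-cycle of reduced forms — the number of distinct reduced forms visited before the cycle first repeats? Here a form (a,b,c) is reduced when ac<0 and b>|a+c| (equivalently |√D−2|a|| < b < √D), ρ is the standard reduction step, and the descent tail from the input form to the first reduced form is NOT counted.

D = 553, ⌊√D⌋ = 23
river: ρ → (-8,19,6)
river: ρ → (6,17,-11)
river: ρ → (-11,5,12)
river: ρ → (12,19,-4)
river: ρ → (-4,21,7)
river: ρ → (7,21,-4)
river: ρ → (-4,19,12)
river: ρ → (12,5,-11)
river: ρ → (-11,17,6)
river: ρ → (6,19,-8)
river: ρ → (-8,13,12)
river: ρ → (12,11,-9)
river: ρ → (-9,7,14)
river: ρ → (14,21,-2)
river: ρ → (-2,23,3)
river: ρ → (3,19,-16)
river: ρ → (-16,13,6)
river: ρ → (6,23,-1)
river: ρ → (-1,23,6)
river: ρ → (6,13,-16)
river: ρ → (-16,19,3)
river: ρ → (3,23,-2)
river: ρ → (-2,21,14)
river: ρ → (14,7,-9)
river: ρ → (-9,11,12)
river: ρ → (12,13,-8)
ρ-cycle length = 26 (tail of 0 descent steps not counted)

26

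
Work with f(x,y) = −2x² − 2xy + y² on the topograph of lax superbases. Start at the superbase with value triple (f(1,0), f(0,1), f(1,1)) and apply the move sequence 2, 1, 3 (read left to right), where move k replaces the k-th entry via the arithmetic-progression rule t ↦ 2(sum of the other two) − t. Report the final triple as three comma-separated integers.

start (-2,1,-3) = (f(1,0),f(0,1),f(1,1))
replace slot 2: 2·((-2)+(-3)) − 1 = -11 → (-2,-11,-3)
replace slot 1: 2·((-11)+(-3)) − (-2) = -26 → (-26,-11,-3)
replace slot 3: 2·((-26)+(-11)) − (-3) = -71 → (-26,-11,-71)

-26,-11,-71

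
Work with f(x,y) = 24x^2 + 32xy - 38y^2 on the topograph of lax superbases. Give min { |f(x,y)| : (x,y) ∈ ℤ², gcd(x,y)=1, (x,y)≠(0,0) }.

river: ρ → (-38,44,18)
river: ρ → (18,64,-8)
river: ρ → (-8,64,18)
river: ρ → (18,44,-38)
river: ρ → (-38,32,24)
river: ρ → (24,64,-6)
river: ρ → (-6,68,2)
river: ρ → (2,68,-6)
river: ρ → (-6,64,24)
river: ρ → (24,32,-38)
closes: descent 0, river 10
min |a| on river = 2

2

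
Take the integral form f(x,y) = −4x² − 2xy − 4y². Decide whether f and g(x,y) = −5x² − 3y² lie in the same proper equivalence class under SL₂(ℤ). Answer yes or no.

D₁ = -60, D₂ = -60
f is negative-definite; reduce −f:
−f: reduced (well bottom): (4,2,4) with a≤c, −a<b≤a
flip sign back: reduced form of f is (-4,-2,-4)
g is negative-definite; reduce −g:
−g: flip: (5,0,3)→(3,0,5)
−g: reduced (well bottom): (3,0,5) with a≤c, −a<b≤a
flip sign back: reduced form of g is (-3,0,-5)
reduced forms (-4, -2, -4) vs (-3, 0, -5) ⇒ inequivalent

no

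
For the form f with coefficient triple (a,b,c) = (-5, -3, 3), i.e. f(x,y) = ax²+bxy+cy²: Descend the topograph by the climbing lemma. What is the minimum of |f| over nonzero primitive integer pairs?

descent: ρ → (3,3,-5)  [lands on river]
river: ρ → (-5,7,1)
river: ρ → (1,7,-5)
river: ρ → (-5,3,3)
closes: descent 1, river 4
min |a| on river = 1

1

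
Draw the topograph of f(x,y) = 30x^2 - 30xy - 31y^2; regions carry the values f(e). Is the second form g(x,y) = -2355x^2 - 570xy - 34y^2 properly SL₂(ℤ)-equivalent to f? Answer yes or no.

D₁ = 4620, D₂ = 4620
river cycle of f (length 8): (-31, 30, 30), (30, 30, -31), (-31, 32, 29), (29, 26, -34), (-34, 42, 21), (21, 42, -34), (-34, 26, 29), (29, 32, -31)
river cycle of g (length 8): (-34, 26, 29), (29, 32, -31), (-31, 30, 30), (30, 30, -31), (-31, 32, 29), (29, 26, -34), (-34, 42, 21), (21, 42, -34)
cycles coincide ⇒ equivalent

yes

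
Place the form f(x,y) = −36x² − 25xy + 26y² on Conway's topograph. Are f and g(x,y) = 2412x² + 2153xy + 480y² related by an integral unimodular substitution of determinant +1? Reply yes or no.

D₁ = 4369, D₂ = 4369
river cycle of f (length 58): (26, 25, -36), (-36, 47, 15), (15, 43, -42), (-42, 41, 16), (16, 55, -21), (-21, 29, 42), (42, 55, -8), (-8, 57, 35), (35, 13, -30), (-30, 47, 18), … (48 more)
river cycle of g (length 58): (26, 25, -36), (-36, 47, 15), (15, 43, -42), (-42, 41, 16), (16, 55, -21), (-21, 29, 42), (42, 55, -8), (-8, 57, 35), (35, 13, -30), (-30, 47, 18), … (48 more)
cycles coincide ⇒ equivalent

yes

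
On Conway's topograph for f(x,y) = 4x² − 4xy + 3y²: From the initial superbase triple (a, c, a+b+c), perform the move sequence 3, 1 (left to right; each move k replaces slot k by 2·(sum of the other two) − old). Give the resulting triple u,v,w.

start (4,3,3) = (f(1,0),f(0,1),f(1,1))
replace slot 3: 2·(4+3) − 3 = 11 → (4,3,11)
replace slot 1: 2·(3+11) − 4 = 24 → (24,3,11)

24,3,11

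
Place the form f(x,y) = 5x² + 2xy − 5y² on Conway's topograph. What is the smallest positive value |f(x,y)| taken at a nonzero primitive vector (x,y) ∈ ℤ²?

river: ρ → (-5,8,2)
river: ρ → (2,8,-5)
river: ρ → (-5,2,5)
river: ρ → (5,8,-2)
river: ρ → (-2,8,5)
river: ρ → (5,2,-5)
closes: descent 0, river 6
min |a| on river = 2

2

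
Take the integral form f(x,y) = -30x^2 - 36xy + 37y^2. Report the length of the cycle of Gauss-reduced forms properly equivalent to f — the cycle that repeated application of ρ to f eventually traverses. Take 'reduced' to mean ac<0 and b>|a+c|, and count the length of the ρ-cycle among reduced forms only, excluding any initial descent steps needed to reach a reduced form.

D = 5736, ⌊√D⌋ = 75
descent: ρ → (37,36,-30)  [lands on river]
river: ρ → (-30,24,43)
river: ρ → (43,62,-11)
river: ρ → (-11,70,19)
river: ρ → (19,44,-50)
river: ρ → (-50,56,13)
river: ρ → (13,74,-5)
river: ρ → (-5,66,69)
river: ρ → (69,72,-2)
river: ρ → (-2,72,69)
river: ρ → (69,66,-5)
river: ρ → (-5,74,13)
river: ρ → (13,56,-50)
river: ρ → (-50,44,19)
river: ρ → (19,70,-11)
river: ρ → (-11,62,43)
river: ρ → (43,24,-30)
river: ρ → (-30,36,37)
river: ρ → (37,38,-29)
river: ρ → (-29,20,46)
river: ρ → (46,72,-3)
river: ρ → (-3,72,46)
river: ρ → (46,20,-29)
river: ρ → (-29,38,37)
ρ-cycle length = 24 (tail of 1 descent step not counted)

24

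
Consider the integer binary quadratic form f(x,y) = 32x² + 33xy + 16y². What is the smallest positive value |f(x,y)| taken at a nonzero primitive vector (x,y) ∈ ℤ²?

translate: b→-31 (≡33 mod 64), so (32,33,16)→(32,-31,15)
flip: (32,-31,15)→(15,31,32)
translate: b→1 (≡31 mod 30), so (15,31,32)→(15,1,16)
reduced (well bottom): (15,1,16) with a≤c, −a<b≤a
well minimum = a = 15

15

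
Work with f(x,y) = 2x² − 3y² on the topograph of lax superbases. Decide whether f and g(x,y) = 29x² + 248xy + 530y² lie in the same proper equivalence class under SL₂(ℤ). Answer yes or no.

D₁ = 24, D₂ = 24
river cycle of f (length 2): (2, 4, -1), (-1, 4, 2)
river cycle of g (length 2): (2, 4, -1), (-1, 4, 2)
cycles coincide ⇒ equivalent

yes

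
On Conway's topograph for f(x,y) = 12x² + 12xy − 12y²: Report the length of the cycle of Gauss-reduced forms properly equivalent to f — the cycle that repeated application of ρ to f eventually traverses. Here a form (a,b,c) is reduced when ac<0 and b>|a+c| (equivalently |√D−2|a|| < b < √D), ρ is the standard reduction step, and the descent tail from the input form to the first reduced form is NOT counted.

D = 720, ⌊√D⌋ = 26
river: ρ → (-12,12,12)
river: ρ → (12,12,-12)
ρ-cycle length = 2 (tail of 0 descent steps not counted)

2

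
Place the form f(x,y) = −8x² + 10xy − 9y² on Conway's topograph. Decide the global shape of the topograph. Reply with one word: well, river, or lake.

D = b²−4ac = 10² − 4·(-8)·(-9) = -188
D < 0 ⇒ definite ⇒ every region one sign ⇒ single well

well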